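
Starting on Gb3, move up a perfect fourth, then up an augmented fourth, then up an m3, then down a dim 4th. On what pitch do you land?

E4

Up a perfect fourth from Gb3: Cb4 (5 semitones up).
Up an augmented fourth from Cb4: F4 (6 semitones up).
A minor third up from F4 is Ab4.
Ab4 down a diminished fourth → E4 (4 semitones).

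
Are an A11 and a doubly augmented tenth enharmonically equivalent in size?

An augmented eleventh spans 18 semitones, and a doubly augmented tenth also spans 18 semitones — they're enharmonic.

Yes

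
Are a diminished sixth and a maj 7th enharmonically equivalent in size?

No

7 semitones (diminished sixth) vs 11 semitones (major seventh): not equal.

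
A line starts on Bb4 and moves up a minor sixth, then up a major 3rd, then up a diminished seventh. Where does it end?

Abb6

Up a minor sixth from Bb4: Gb5 (8 semitones up).
Gb5 up a major third → Bb5 (4 semitones).
A diminished seventh up from Bb5 is Abb6.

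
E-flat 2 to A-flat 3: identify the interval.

E to A spans four letter names (E-F-G-A), plus an octave: an eleventh.
The perfect eleventh spans 17 semitones, and Eb2 to Ab3 is exactly 17 semitones — so this is a perfect eleventh.
(Equivalently, a compound perfect fourth: a perfect fourth plus an octave.)

perfect eleventh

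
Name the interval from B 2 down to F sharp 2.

perfect fourth

Descending from B2 to F#2 is the same interval as ascending F#2 to B2.
F to B spans four letter names (F-G-A-B), so the interval is some kind of fourth.
Counting semitones, F#2→B2 is 5, which is the perfect fourth.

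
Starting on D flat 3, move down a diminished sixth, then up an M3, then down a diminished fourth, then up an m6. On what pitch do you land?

C double-sharp 3

A diminished sixth down from Db3 is F#2.
A major third up from F#2 is A#2.
A#2 down a diminished fourth → E##2 (4 semitones).
Up a minor sixth from E##2: C##3 (8 semitones up).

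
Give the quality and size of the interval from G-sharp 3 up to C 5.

G to C spans four letter names (G-A-B-C), plus an octave — that makes it an eleventh of some quality.
The perfect eleventh is 17 semitones; here we have 16, one semitone narrower: diminished.
(Equivalently, a compound diminished fourth: a diminished fourth plus an octave.)

diminished eleventh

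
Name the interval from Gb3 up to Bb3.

major third

G to B spans three letter names (G-A-B), so the interval is some kind of third.
Counting semitones, Gb3→Bb3 is 4, which is the major third.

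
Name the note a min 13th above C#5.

A6

Counting six letter names plus an octave up from C lands on A.
Moving 20 semitones up from C#5 (the size of a minor thirteenth) reaches A6.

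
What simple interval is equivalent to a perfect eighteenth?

P4

Each octave removed subtracts seven from the number: 18 − 14 = 4.
Quality carries through unchanged, so the simple form is a perfect fourth.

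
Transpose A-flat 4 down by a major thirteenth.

The thirteenth's letter: A down six letter names plus an octave → C.
A major thirteenth spans 21 semitones, so from Ab4 the target pitch is Cb3.

C-flat 3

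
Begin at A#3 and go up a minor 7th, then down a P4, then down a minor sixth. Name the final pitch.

A#3 up a minor seventh → G#4 (10 semitones).
G#4 down a perfect fourth → D#4 (5 semitones).
A minor sixth down from D#4 is F##3.

F##3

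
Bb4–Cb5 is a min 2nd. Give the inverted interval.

Interval numbers invert to sum to nine: 2 + 7 = 9, so a second inverts to a seventh.
The quality also flips — minor becomes major — giving a major seventh.

M7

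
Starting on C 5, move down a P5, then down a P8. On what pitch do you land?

Down a perfect fifth from C5: F4 (7 semitones down).
Down a perfect octave from F4: F3 (12 semitones down).

F 3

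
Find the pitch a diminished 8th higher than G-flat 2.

G-double-flat 3

The letter stays G (same as the start), shifted an octave up.
Moving 11 semitones up from Gb2 (the size of a diminished octave) reaches Gbb3.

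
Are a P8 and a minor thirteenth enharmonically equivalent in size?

No

A perfect octave is 12 semitones but a minor thirteenth is 20 semitones — different sizes.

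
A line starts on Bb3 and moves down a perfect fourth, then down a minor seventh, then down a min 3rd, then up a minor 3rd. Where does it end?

Down a perfect fourth from Bb3: F3 (5 semitones down).
A minor seventh down from F3 is G2.
Down a minor third from G2: E2 (3 semitones down).
E2 up a minor third → G2 (3 semitones).

G2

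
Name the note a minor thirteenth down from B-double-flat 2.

D-flat 1

Counting six letter names plus an octave down from B lands on D.
A minor thirteenth is 20 semitones; 20 semitones down from Bbb2 gives Db1.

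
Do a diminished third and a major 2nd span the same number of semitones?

Yes

Both span 2 semitones: a diminished third and a major second are the same chromatic distance.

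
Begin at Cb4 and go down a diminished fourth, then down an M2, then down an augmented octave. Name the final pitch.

Fb2

A diminished fourth down from Cb4 is G3.
Down a major second from G3: F3 (2 semitones down).
F3 down an augmented octave → Fb2 (13 semitones).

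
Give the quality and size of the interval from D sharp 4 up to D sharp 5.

D to D is the same letter name, plus an octave: an octave.
The perfect octave spans 12 semitones, and D#4 to D#5 is exactly 12 semitones — so this is a perfect octave.

perfect octave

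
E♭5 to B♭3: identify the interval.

perfect 11th

Descending from Eb5 to Bb3 is the same interval as ascending Bb3 to Eb5.
B to E spans four letter names (B-C-D-E), plus an octave: an eleventh.
The perfect eleventh spans 17 semitones, and Bb3 to Eb5 is exactly 17 semitones — so this is a perfect eleventh.
(Equivalently, a compound perfect fourth: a perfect fourth plus an octave.)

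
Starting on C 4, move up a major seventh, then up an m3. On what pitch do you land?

Up a major seventh from C4: B4 (11 semitones up).
B4 up a minor third → D5 (3 semitones).

D 5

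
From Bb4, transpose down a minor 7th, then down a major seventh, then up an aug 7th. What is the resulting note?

Down a minor seventh from Bb4: C4 (10 semitones down).
C4 down a major seventh → Db3 (11 semitones).
Up an augmented seventh from Db3: C#4 (12 semitones up).

C#4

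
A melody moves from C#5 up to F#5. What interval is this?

perfect fourth

C to F spans four letter names (C-D-E-F), so the interval is some kind of fourth.
The perfect fourth spans 5 semitones, and C#5 to F#5 is exactly 5 semitones — so this is a perfect fourth.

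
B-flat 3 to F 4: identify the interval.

perfect 5th

B to F spans five letter names (B-C-D-E-F): a fifth.
Bb3 to F4 is 7 semitones, matching the perfect fifth exactly, so the quality is perfect.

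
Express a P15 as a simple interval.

P8

Each octave removed subtracts seven from the number: 15 − 7 = 8.
Quality carries through unchanged, so the simple form is a perfect octave.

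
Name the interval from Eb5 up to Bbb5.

diminished fifth

E to B spans five letter names (E-F-G-A-B) — that makes it a fifth of some quality.
The perfect fifth is 7 semitones; here we have 6, one semitone narrower: diminished.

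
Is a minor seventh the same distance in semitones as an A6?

Yes

A minor seventh = 10 semitones = an augmented sixth; enharmonically equal.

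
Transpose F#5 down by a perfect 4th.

C#5

Counting four letter names down from F lands on C.
A perfect fourth is 5 semitones; 5 semitones down from F#5 gives C#5.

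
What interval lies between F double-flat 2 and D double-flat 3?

F to D spans six letter names (F-G-A-B-C-D): a sixth.
Fbb2 to Dbb3 is 9 semitones, matching the major sixth exactly, so the quality is major.

M6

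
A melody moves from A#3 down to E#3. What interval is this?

perfect fourth

Descending from A#3 to E#3 is the same interval as ascending E#3 to A#3.
E to A spans four letter names (E-F-G-A), so the interval is some kind of fourth.
Counting semitones, E#3→A#3 is 5, which is the perfect fourth.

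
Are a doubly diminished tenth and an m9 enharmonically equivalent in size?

A doubly diminished tenth spans 13 semitones, and a minor ninth also spans 13 semitones — they're enharmonic.

Yes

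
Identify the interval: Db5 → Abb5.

D to A spans five letter names (D-E-F-G-A): a fifth.
The perfect fifth is 7 semitones; here we have 6, one semitone narrower: diminished.

diminished fifth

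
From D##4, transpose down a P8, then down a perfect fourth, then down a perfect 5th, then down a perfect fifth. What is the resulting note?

A perfect octave down from D##4 is D##3.
A perfect fourth down from D##3 is A##2.
Down a perfect fifth from A##2: D##2 (7 semitones down).
A perfect fifth down from D##2 is G##1.

G##1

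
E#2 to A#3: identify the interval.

perfect eleventh

E to A spans four letter names (E-F-G-A), plus an octave: an eleventh.
E#2 to A#3 is 17 semitones, matching the perfect eleventh exactly, so the quality is perfect.
(Equivalently, a compound perfect fourth: a perfect fourth plus an octave.)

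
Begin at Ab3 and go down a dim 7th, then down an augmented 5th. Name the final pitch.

A diminished seventh down from Ab3 is B2.
An augmented fifth down from B2 is Eb2.

Eb2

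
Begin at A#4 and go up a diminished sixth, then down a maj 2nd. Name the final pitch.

A#4 up a diminished sixth → F5 (7 semitones).
A major second down from F5 is Eb5.

Eb5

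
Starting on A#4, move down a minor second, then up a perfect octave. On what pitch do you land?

G##5

A minor second down from A#4 is G##4.
A perfect octave up from G##4 is G##5.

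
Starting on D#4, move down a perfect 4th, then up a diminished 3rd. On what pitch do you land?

A perfect fourth down from D#4 is A#3.
A diminished third up from A#3 is C4.

C4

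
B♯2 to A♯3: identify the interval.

B to A spans seven letter names (B-C-D-E-F-G-A), so the interval is some kind of seventh.
B#2 to A#3 is 10 semitones, a half step short of the major seventh (11), so this is minor.

m7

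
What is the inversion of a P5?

perfect fourth

Inverted interval numbers add to nine, so a fifth pairs with a fourth (5 + 4 = 9).
Quality inverts too: perfect stays perfect. That makes the inversion a perfect fourth.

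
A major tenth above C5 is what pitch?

E6

Three letters up from C (plus an octave) reaches E.
Moving 16 semitones up from C5 (the size of a major tenth) reaches E6.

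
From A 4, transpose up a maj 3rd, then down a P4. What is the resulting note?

Up a major third from A4: C#5 (4 semitones up).
Down a perfect fourth from C#5: G#4 (5 semitones down).

G sharp 4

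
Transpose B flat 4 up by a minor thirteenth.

G flat 6

The thirteenth's letter: B up six letter names plus an octave → G.
A minor thirteenth spans 20 semitones, so from Bb4 the target pitch is Gb6.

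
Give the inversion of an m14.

major second

First reduce the compound minor fourteenth to its simple form, a minor seventh.
Interval numbers invert to sum to nine: 7 + 2 = 9, so a seventh inverts to a second.
And minor becomes major under inversion, so we get a major second.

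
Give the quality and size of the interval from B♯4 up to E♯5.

perfect fourth

B to E spans four letter names (B-C-D-E) — that makes it a fourth of some quality.
Counting semitones, B#4→E#5 is 5, which is the perfect fourth.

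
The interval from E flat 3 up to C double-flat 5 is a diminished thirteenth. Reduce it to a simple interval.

diminished 6th

Subtracting seven from the interval number removes an octave: 13 − 7 = 6.
Quality carries through unchanged, so the simple form is a diminished sixth.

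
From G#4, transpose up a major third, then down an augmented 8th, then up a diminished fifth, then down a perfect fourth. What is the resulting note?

G#4 up a major third → B#4 (4 semitones).
B#4 down an augmented octave → B3 (13 semitones).
A diminished fifth up from B3 is F4.
F4 down a perfect fourth → C4 (5 semitones).

C4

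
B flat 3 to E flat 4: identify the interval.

P4

B to E spans four letter names (B-C-D-E) — that makes it a fourth of some quality.
Counting semitones, Bb3→Eb4 is 5, which is the perfect fourth.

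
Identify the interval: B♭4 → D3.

m13

Descending from Bb4 to D3 is the same interval as ascending D3 to Bb4.
D to B spans six letter names (D-E-F-G-A-B), plus an octave, so the interval is some kind of thirteenth.
A major thirteenth would be 21 semitones, but D3 to Bb4 is 20 — one semitone narrower, making it a minor thirteenth.
(Equivalently, a compound minor sixth: a minor sixth plus an octave.)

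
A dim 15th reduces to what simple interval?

d8

Take out an octave (7 from the number): 15 − 7 = 8.
Quality carries through unchanged, so the simple form is a diminished octave.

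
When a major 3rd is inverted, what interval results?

Inverted interval numbers add to nine, so a third pairs with a sixth (3 + 6 = 9).
The quality also flips — major becomes minor — giving a minor sixth.

minor sixth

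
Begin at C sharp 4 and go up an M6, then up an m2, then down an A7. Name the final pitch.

C#4 up a major sixth → A#4 (9 semitones).
A minor second up from A#4 is B4.
Down an augmented seventh from B4: Cb4 (12 semitones down).

C flat 4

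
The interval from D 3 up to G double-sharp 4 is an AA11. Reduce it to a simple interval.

doubly augmented fourth

Subtracting seven from the interval number removes an octave: 11 − 7 = 4.
That makes a doubly augmented eleventh a compound doubly augmented fourth — an octave plus a doubly augmented fourth.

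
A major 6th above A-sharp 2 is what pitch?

F-double-sharp 3

Counting six letter names up from A lands on F.
Moving 9 semitones up from A#2 (the size of a major sixth) reaches F##3.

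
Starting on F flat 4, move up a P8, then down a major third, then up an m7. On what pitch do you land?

C double-flat 6

A perfect octave up from Fb4 is Fb5.
A major third down from Fb5 is Dbb5.
Up a minor seventh from Dbb5: Cbb6 (10 semitones up).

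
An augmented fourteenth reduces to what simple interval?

augmented seventh

Subtracting seven from the interval number removes an octave: 14 − 7 = 7.
That makes an augmented fourteenth a compound augmented seventh — an octave plus an augmented seventh.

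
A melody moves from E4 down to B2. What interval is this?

Descending from E4 to B2 is the same interval as ascending B2 to E4.
B to E spans four letter names (B-C-D-E), plus an octave, so the interval is some kind of eleventh.
Counting semitones, B2→E4 is 17, which is the perfect eleventh.
(Equivalently, a compound perfect fourth: a perfect fourth plus an octave.)

perfect eleventh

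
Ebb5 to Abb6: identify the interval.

perfect eleventh

E to A spans four letter names (E-F-G-A), plus an octave — that makes it an eleventh of some quality.
Counting semitones, Ebb5→Abb6 is 17, which is the perfect eleventh.
(Equivalently, a compound perfect fourth: a perfect fourth plus an octave.)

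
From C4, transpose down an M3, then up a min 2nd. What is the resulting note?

A major third down from C4 is Ab3.
A minor second up from Ab3 is Bbb3.

Bbb3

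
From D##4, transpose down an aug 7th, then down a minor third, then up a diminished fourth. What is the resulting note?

Down an augmented seventh from D##4: E3 (12 semitones down).
A minor third down from E3 is C#3.
A diminished fourth up from C#3 is F3.

F3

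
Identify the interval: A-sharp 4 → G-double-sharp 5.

M7

A to G spans seven letter names (A-B-C-D-E-F-G), so the interval is some kind of seventh.
A#4 to G##5 is 11 semitones, matching the major seventh exactly, so the quality is major.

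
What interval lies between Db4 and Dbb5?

D to D is the same letter name, plus an octave — that makes it an octave of some quality.
Db4 to Dbb5 spans 11 semitones — one semitone narrower than the perfect octave (12) — giving a diminished octave.

diminished octave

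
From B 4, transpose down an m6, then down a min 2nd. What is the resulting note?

Down a minor sixth from B4: D#4 (8 semitones down).
A minor second down from D#4 is C##4.

C double-sharp 4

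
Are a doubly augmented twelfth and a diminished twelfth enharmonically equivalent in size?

A doubly augmented twelfth is 21 semitones but a diminished twelfth is 18 semitones — different sizes.

No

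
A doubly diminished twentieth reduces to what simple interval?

doubly diminished 6th

Take out 2 octaves (14 from the number): 20 − 14 = 6.
That makes a doubly diminished twentieth a compound doubly diminished sixth — 2 octaves plus a doubly diminished sixth.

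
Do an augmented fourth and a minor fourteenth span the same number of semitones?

An augmented fourth is 6 semitones but a minor fourteenth is 22 semitones — different sizes.

No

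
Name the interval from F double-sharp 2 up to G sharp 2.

m2

F to G spans two letter names (F-G), so the interval is some kind of second.
At 1 semitone, F##2→G#2 falls one short of a major second: minor.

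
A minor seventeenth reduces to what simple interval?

Take out 2 octaves (14 from the number): 17 − 14 = 3.
That makes a minor seventeenth a compound minor third — 2 octaves plus a minor third.

m3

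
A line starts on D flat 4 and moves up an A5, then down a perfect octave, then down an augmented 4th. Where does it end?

E flat 3

Up an augmented fifth from Db4: A4 (8 semitones up).
Down a perfect octave from A4: A3 (12 semitones down).
Down an augmented fourth from A3: Eb3 (6 semitones down).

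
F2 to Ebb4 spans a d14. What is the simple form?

diminished seventh

Take out an octave (7 from the number): 14 − 7 = 7.
So a diminished fourteenth is an octave plus a diminished seventh. The quality is unchanged.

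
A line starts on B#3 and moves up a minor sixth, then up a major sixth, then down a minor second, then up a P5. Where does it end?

A##5

B#3 up a minor sixth → G#4 (8 semitones).
G#4 up a major sixth → E#5 (9 semitones).
E#5 down a minor second → D##5 (1 semitone).
A perfect fifth up from D##5 is A##5.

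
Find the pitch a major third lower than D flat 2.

The third takes the letter from D down to B.
A major third spans 4 semitones, so from Db2 the target pitch is Bbb1.

B double-flat 1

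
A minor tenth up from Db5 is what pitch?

Fb6

Counting three letter names plus an octave up from D lands on F.
A minor tenth spans 15 semitones, so from Db5 the target pitch is Fb6.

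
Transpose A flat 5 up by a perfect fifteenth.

The letter stays A (same as the start), shifted two octaves up.
A perfect fifteenth is 24 semitones; 24 semitones up from Ab5 gives Ab7.

A flat 7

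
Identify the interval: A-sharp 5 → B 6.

minor ninth

A to B spans two letter names (A-B), plus an octave, so the interval is some kind of ninth.
At 13 semitones, A#5→B6 falls one short of a major ninth: minor.
(Equivalently, a compound minor second: a minor second plus an octave.)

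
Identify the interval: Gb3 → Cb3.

Descending from Gb3 to Cb3 is the same interval as ascending Cb3 to Gb3.
C to G spans five letter names (C-D-E-F-G): a fifth.
Cb3 to Gb3 is 7 semitones, matching the perfect fifth exactly, so the quality is perfect.

P5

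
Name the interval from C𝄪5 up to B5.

diminished seventh

C to B spans seven letter names (C-D-E-F-G-A-B): a seventh.
A major seventh would be 11 semitones; C##5 to B5 is 9, two semitones narrower, so the interval is diminished.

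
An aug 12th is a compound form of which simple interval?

augmented fifth

Subtracting seven from the interval number removes an octave: 12 − 7 = 5.
So an augmented twelfth is an octave plus an augmented fifth. The quality is unchanged.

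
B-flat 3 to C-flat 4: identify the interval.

B to C spans two letter names (B-C) — that makes it a second of some quality.
At 1 semitone, Bb3→Cb4 falls one short of a major second: minor.

m2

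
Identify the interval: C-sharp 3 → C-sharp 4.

perfect octave

C to C is the same letter name, plus an octave — that makes it an octave of some quality.
The perfect octave spans 12 semitones, and C#3 to C#4 is exactly 12 semitones — so this is a perfect octave.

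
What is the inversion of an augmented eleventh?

diminished 5th

First reduce the compound augmented eleventh to its simple form, an augmented fourth.
Inverted interval numbers add to nine, so a fourth pairs with a fifth (4 + 5 = 9).
And augmented becomes diminished under inversion, so we get a diminished fifth.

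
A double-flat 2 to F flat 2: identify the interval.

minor third

Descending from Abb2 to Fb2 is the same interval as ascending Fb2 to Abb2.
F to A spans three letter names (F-G-A): a third.
At 3 semitones, Fb2→Abb2 falls one short of a major third: minor.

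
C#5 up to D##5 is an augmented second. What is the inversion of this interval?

diminished seventh

The rule of nine gives the new number: 9 − 2 = 7, so a second becomes a seventh.
Quality inverts too: augmented becomes diminished. That makes the inversion a diminished seventh.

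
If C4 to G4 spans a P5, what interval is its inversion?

perfect fourth

The rule of nine gives the new number: 9 − 5 = 4, so a fifth becomes a fourth.
And perfect stays perfect under inversion, so we get a perfect fourth.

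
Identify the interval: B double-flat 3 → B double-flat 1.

perfect fifteenth

Descending from Bbb3 to Bbb1 is the same interval as ascending Bbb1 to Bbb3.
B to B is the same letter name, plus 2 octaves: a fifteenth.
Bbb1 to Bbb3 is 24 semitones, matching the perfect fifteenth exactly, so the quality is perfect.
(Equivalently, a compound perfect octave: a perfect octave plus an octave.)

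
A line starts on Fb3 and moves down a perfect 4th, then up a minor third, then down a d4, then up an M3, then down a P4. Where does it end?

A2

Down a perfect fourth from Fb3: Cb3 (5 semitones down).
Up a minor third from Cb3: Ebb3 (3 semitones up).
Down a diminished fourth from Ebb3: Bb2 (4 semitones down).
Up a major third from Bb2: D3 (4 semitones up).
A perfect fourth down from D3 is A2.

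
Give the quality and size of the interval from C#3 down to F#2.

Descending from C#3 to F#2 is the same interval as ascending F#2 to C#3.
F to C spans five letter names (F-G-A-B-C), so the interval is some kind of fifth.
Counting semitones, F#2→C#3 is 7, which is the perfect fifth.

perfect fifth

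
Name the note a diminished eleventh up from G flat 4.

Counting four letter names plus an octave up from G lands on C.
A diminished eleventh spans 16 semitones, so from Gb4 the target pitch is Cbb6.

C double-flat 6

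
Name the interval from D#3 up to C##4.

D to C spans seven letter names (D-E-F-G-A-B-C) — that makes it a seventh of some quality.
The major seventh spans 11 semitones, and D#3 to C##4 is exactly 11 semitones — so this is a major seventh.

major seventh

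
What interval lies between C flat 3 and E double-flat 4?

C to E spans three letter names (C-D-E), plus an octave, so the interval is some kind of tenth.
A major tenth would be 16 semitones, but Cb3 to Ebb4 is 15 — one semitone narrower, making it a minor tenth.
(Equivalently, a compound minor third: a minor third plus an octave.)

minor tenth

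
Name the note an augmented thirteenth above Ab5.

F#7

Counting six letter names plus an octave up from A lands on F.
An augmented thirteenth is 22 semitones; 22 semitones up from Ab5 gives F#7.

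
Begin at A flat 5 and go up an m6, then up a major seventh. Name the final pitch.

A minor sixth up from Ab5 is Fb6.
Up a major seventh from Fb6: Eb7 (11 semitones up).

E flat 7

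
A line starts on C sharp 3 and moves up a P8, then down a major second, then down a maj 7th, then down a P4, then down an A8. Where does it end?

A perfect octave up from C#3 is C#4.
C#4 down a major second → B3 (2 semitones).
Down a major seventh from B3: C3 (11 semitones down).
Down a perfect fourth from C3: G2 (5 semitones down).
G2 down an augmented octave → Gb1 (13 semitones).

G flat 1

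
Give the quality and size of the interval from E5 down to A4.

P5

Descending from E5 to A4 is the same interval as ascending A4 to E5.
A to E spans five letter names (A-B-C-D-E), so the interval is some kind of fifth.
Counting semitones, A4→E5 is 7, which is the perfect fifth.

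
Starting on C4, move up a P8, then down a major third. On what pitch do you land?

C4 up a perfect octave → C5 (12 semitones).
Down a major third from C5: Ab4 (4 semitones down).

Ab4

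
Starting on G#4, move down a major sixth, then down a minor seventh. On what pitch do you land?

C#3

A major sixth down from G#4 is B3.
Down a minor seventh from B3: C#3 (10 semitones down).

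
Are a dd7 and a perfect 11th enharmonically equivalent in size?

No

A doubly diminished seventh spans 8 semitones; a perfect eleventh spans 17 semitones. They differ by 9.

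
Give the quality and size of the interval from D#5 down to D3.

Descending from D#5 to D3 is the same interval as ascending D3 to D#5.
D to D is the same letter name, plus 2 octaves — that makes it a fifteenth of some quality.
A perfect fifteenth would be 24 semitones; D3 to D#5 is 25, one semitone wider, so the interval is augmented.
(Equivalently, a compound augmented octave: an augmented octave plus an octave.)

augmented fifteenth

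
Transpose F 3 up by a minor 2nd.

G flat 3

The second takes the letter from F up to G.
Moving 1 semitone up from F3 (the size of a minor second) reaches Gb3.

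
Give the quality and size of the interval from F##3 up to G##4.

F to G spans two letter names (F-G), plus an octave, so the interval is some kind of ninth.
F##3 to G##4 is 14 semitones, matching the major ninth exactly, so the quality is major.
(Equivalently, a compound major second: a major second plus an octave.)

major ninth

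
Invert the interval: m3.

major sixth

Inverted interval numbers add to nine, so a third pairs with a sixth (3 + 6 = 9).
And minor becomes major under inversion, so we get a major sixth.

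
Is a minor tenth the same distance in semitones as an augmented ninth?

Yes

A minor tenth spans 15 semitones, and an augmented ninth also spans 15 semitones — they're enharmonic.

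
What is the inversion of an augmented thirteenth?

First reduce the compound augmented thirteenth to its simple form, an augmented sixth.
Interval numbers invert to sum to nine: 6 + 3 = 9, so a sixth inverts to a third.
And augmented becomes diminished under inversion, so we get a diminished third.

diminished 3rd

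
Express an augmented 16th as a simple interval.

A2

Subtracting seven from the interval number removes an octave: 16 − 14 = 2.
That makes an augmented sixteenth a compound augmented second — 2 octaves plus an augmented second.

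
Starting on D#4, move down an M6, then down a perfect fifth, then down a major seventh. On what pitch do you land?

C2

Down a major sixth from D#4: F#3 (9 semitones down).
Down a perfect fifth from F#3: B2 (7 semitones down).
A major seventh down from B2 is C2.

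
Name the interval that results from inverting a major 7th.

Interval numbers invert to sum to nine: 7 + 2 = 9, so a seventh inverts to a second.
And major becomes minor under inversion, so we get a minor second.

m2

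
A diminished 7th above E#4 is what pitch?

The seventh takes the letter from E up to D.
Moving 9 semitones up from E#4 (the size of a diminished seventh) reaches D5.

D5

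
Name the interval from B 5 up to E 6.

B to E spans four letter names (B-C-D-E): a fourth.
Counting semitones, B5→E6 is 5, which is the perfect fourth.

perfect 4th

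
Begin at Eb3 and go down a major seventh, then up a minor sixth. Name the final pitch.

Down a major seventh from Eb3: Fb2 (11 semitones down).
Up a minor sixth from Fb2: Dbb3 (8 semitones up).

Dbb3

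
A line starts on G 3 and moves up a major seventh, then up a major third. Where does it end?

Up a major seventh from G3: F#4 (11 semitones up).
A major third up from F#4 is A#4.

A sharp 4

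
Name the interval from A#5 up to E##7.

A to E spans five letter names (A-B-C-D-E), plus an octave — that makes it a twelfth of some quality.
The perfect twelfth is 19 semitones; here we have 20, one semitone wider: augmented.
(Equivalently, a compound augmented fifth: an augmented fifth plus an octave.)

augmented twelfth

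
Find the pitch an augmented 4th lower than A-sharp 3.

Counting four letter names down from A lands on E.
An augmented fourth is 6 semitones; 6 semitones down from A#3 gives E3.

E 3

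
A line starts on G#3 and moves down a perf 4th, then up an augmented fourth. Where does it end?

G##3

Down a perfect fourth from G#3: D#3 (5 semitones down).
An augmented fourth up from D#3 is G##3.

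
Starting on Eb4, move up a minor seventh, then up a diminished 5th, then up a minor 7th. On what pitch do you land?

Up a minor seventh from Eb4: Db5 (10 semitones up).
A diminished fifth up from Db5 is Abb5.
Up a minor seventh from Abb5: Gbb6 (10 semitones up).

Gbb6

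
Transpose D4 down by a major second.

C4

Counting two letter names down from D lands on C.
Moving 2 semitones down from D4 (the size of a major second) reaches C4.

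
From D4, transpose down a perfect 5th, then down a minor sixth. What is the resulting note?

B2

D4 down a perfect fifth → G3 (7 semitones).
Down a minor sixth from G3: B2 (8 semitones down).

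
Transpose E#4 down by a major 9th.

D#3

The ninth's letter: E down two letter names plus an octave → D.
A major ninth is 14 semitones; 14 semitones down from E#4 gives D#3.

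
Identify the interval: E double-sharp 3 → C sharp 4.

d6

E to C spans six letter names (E-F-G-A-B-C): a sixth.
The major sixth is 9 semitones; here we have 7, two semitones narrower: diminished.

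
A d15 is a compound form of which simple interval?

Subtracting seven from the interval number removes an octave: 15 − 7 = 8.
So a diminished fifteenth is an octave plus a diminished octave. The quality is unchanged.

d8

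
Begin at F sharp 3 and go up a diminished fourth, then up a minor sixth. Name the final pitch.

F#3 up a diminished fourth → Bb3 (4 semitones).
A minor sixth up from Bb3 is Gb4.

G flat 4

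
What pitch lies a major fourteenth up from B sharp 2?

The fourteenth's letter: B up seven letter names plus an octave → A.
A major fourteenth is 23 semitones; 23 semitones up from B#2 gives A##4.

A double-sharp 4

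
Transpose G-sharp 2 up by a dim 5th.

D 3

Five letter names up from G: D.
A diminished fifth is 6 semitones; 6 semitones up from G#2 gives D3.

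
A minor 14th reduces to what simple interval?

Subtracting seven from the interval number removes an octave: 14 − 7 = 7.
So a minor fourteenth is an octave plus a minor seventh. The quality is unchanged.

minor 7th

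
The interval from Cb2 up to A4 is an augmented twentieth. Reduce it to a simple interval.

Each octave removed subtracts seven from the number: 20 − 14 = 6.
That makes an augmented twentieth a compound augmented sixth — 2 octaves plus an augmented sixth.

augmented 6th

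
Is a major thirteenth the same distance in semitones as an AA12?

Both span 21 semitones: a major thirteenth and a doubly augmented twelfth are the same chromatic distance.

Yes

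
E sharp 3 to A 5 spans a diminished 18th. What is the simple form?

Each octave removed subtracts seven from the number: 18 − 14 = 4.
That makes a diminished eighteenth a compound diminished fourth — 2 octaves plus a diminished fourth.

d4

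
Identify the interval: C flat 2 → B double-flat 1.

Descending from Cb2 to Bbb1 is the same interval as ascending Bbb1 to Cb2.
B to C spans two letter names (B-C): a second.
The major second spans 2 semitones, and Bbb1 to Cb2 is exactly 2 semitones — so this is a major second.

major second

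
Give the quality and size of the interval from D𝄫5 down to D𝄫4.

Descending from Dbb5 to Dbb4 is the same interval as ascending Dbb4 to Dbb5.
D to D is the same letter name, plus an octave — that makes it an octave of some quality.
Dbb4 to Dbb5 is 12 semitones, matching the perfect octave exactly, so the quality is perfect.

P8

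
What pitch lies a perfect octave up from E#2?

For an octave the letter name doesn't change: still E, an octave up.
A perfect octave spans 12 semitones, so from E#2 the target pitch is E#3.

E#3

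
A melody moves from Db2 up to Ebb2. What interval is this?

minor second

D to E spans two letter names (D-E) — that makes it a second of some quality.
Db2 to Ebb2 is 1 semitone, a half step short of the major second (2), so this is minor.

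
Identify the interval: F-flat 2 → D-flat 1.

minor 10th

Descending from Fb2 to Db1 is the same interval as ascending Db1 to Fb2.
D to F spans three letter names (D-E-F), plus an octave: a tenth.
Db1 to Fb2 is 15 semitones, a half step short of the major tenth (16), so this is minor.
(Equivalently, a compound minor third: a minor third plus an octave.)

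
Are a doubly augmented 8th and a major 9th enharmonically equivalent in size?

Yes

A doubly augmented octave = 14 semitones = a major ninth; enharmonically equal.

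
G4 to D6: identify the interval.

G to D spans five letter names (G-A-B-C-D), plus an octave, so the interval is some kind of twelfth.
Counting semitones, G4→D6 is 19, which is the perfect twelfth.
(Equivalently, a compound perfect fifth: a perfect fifth plus an octave.)

perfect twelfth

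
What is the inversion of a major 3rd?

Interval numbers invert to sum to nine: 3 + 6 = 9, so a third inverts to a sixth.
The quality also flips — major becomes minor — giving a minor sixth.

minor 6th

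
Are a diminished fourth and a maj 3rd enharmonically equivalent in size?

Both span 4 semitones: a diminished fourth and a major third are the same chromatic distance.

Yes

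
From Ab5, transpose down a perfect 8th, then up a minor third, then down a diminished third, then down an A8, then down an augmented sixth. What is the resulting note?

Cbb3

Down a perfect octave from Ab5: Ab4 (12 semitones down).
A minor third up from Ab4 is Cb5.
Down a diminished third from Cb5: A4 (2 semitones down).
Down an augmented octave from A4: Ab3 (13 semitones down).
An augmented sixth down from Ab3 is Cbb3.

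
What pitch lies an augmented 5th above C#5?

G##5

Counting five letter names up from C lands on G.
Moving 8 semitones up from C#5 (the size of an augmented fifth) reaches G##5.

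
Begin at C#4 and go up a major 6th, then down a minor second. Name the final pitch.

G##4

C#4 up a major sixth → A#4 (9 semitones).
A#4 down a minor second → G##4 (1 semitone).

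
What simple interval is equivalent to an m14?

Subtracting seven from the interval number removes an octave: 14 − 7 = 7.
That makes a minor fourteenth a compound minor seventh — an octave plus a minor seventh.

minor 7th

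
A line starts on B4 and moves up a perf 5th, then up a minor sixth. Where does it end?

B4 up a perfect fifth → F#5 (7 semitones).
F#5 up a minor sixth → D6 (8 semitones).

D6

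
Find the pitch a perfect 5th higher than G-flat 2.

D-flat 3

Five letter names up from G: D.
Moving 7 semitones up from Gb2 (the size of a perfect fifth) reaches Db3.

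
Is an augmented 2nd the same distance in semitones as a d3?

No

An augmented second spans 3 semitones; a diminished third spans 2 semitones. They differ by 1.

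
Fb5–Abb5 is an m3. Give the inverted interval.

major sixth

Inverted interval numbers add to nine, so a third pairs with a sixth (3 + 6 = 9).
And minor becomes major under inversion, so we get a major sixth.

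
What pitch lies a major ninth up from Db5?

Counting two letter names plus an octave up from D lands on E.
A major ninth is 14 semitones; 14 semitones up from Db5 gives Eb6.

Eb6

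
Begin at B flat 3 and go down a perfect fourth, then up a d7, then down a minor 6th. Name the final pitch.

A perfect fourth down from Bb3 is F3.
Up a diminished seventh from F3: Ebb4 (9 semitones up).
Down a minor sixth from Ebb4: Gb3 (8 semitones down).

G flat 3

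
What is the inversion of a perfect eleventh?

perfect 5th

First reduce the compound perfect eleventh to its simple form, a perfect fourth.
The rule of nine gives the new number: 9 − 4 = 5, so a fourth becomes a fifth.
The quality also flips — perfect stays perfect — giving a perfect fifth.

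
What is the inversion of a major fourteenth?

m2

First reduce the compound major fourteenth to its simple form, a major seventh.
The rule of nine gives the new number: 9 − 7 = 2, so a seventh becomes a second.
The quality also flips — major becomes minor — giving a minor second.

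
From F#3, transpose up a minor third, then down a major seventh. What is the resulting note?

Bb2

F#3 up a minor third → A3 (3 semitones).
Down a major seventh from A3: Bb2 (11 semitones down).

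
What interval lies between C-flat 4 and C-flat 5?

C to C is the same letter name, plus an octave: an octave.
Cb4 to Cb5 is 12 semitones, matching the perfect octave exactly, so the quality is perfect.

perfect octave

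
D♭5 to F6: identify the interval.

major tenth

D to F spans three letter names (D-E-F), plus an octave, so the interval is some kind of tenth.
The major tenth spans 16 semitones, and Db5 to F6 is exactly 16 semitones — so this is a major tenth.
(Equivalently, a compound major third: a major third plus an octave.)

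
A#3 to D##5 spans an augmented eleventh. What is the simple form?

Take out an octave (7 from the number): 11 − 7 = 4.
Quality carries through unchanged, so the simple form is an augmented fourth.

augmented 4th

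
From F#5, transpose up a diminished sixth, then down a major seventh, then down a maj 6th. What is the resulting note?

Gbb4

F#5 up a diminished sixth → Db6 (7 semitones).
Db6 down a major seventh → Ebb5 (11 semitones).
A major sixth down from Ebb5 is Gbb4.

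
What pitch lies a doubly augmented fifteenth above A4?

A##6

For a fifteenth the letter name doesn't change: still A, two octaves up.
A doubly augmented fifteenth spans 26 semitones, so from A4 the target pitch is A##6.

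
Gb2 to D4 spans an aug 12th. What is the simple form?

Take out an octave (7 from the number): 12 − 7 = 5.
Quality carries through unchanged, so the simple form is an augmented fifth.

A5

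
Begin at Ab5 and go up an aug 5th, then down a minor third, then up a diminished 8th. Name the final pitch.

C7

Up an augmented fifth from Ab5: E6 (8 semitones up).
A minor third down from E6 is C#6.
C#6 up a diminished octave → C7 (11 semitones).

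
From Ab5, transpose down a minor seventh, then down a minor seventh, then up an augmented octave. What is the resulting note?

Down a minor seventh from Ab5: Bb4 (10 semitones down).
A minor seventh down from Bb4 is C4.
C4 up an augmented octave → C#5 (13 semitones).

C#5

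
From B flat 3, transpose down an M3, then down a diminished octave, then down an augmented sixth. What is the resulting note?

Bb3 down a major third → Gb3 (4 semitones).
Down a diminished octave from Gb3: G2 (11 semitones down).
An augmented sixth down from G2 is Bbb1.

B double-flat 1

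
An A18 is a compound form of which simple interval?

Each octave removed subtracts seven from the number: 18 − 14 = 4.
So an augmented eighteenth is 2 octaves plus an augmented fourth. The quality is unchanged.

augmented fourth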